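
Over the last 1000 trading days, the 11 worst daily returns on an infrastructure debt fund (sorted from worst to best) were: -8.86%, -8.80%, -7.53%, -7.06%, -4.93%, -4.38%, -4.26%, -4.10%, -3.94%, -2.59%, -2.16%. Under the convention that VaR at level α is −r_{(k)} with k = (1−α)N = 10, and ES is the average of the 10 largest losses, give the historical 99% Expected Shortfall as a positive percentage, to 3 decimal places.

The 10 worst returns sum to -56.45%.
ES = −(-56.45%) / 10 = 5.645%.

5.645%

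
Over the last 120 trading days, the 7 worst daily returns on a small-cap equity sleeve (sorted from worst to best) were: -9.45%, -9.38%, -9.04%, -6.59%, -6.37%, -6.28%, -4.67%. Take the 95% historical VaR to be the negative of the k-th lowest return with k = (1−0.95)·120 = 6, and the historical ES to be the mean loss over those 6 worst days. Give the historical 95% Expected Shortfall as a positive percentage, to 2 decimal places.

7.85%

The 6 worst returns sum to -47.11%.
ES = −(-47.11%) / 6 = 7.8516…% ≈ 7.85%.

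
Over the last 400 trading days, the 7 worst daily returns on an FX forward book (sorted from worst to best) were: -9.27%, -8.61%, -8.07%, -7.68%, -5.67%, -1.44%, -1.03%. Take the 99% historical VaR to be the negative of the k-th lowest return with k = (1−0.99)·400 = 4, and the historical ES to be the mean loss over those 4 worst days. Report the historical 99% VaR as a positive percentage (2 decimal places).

k = 4; the 4th lowest return is -7.68%, so VaR = 7.68%.

7.68%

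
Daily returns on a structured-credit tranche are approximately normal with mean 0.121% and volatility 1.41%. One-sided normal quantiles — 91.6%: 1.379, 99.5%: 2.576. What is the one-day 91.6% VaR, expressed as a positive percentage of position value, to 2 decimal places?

VaR = −μ + z·σ = −(0.121%) + 1.379 × 1.41% = 1.823%.

1.82%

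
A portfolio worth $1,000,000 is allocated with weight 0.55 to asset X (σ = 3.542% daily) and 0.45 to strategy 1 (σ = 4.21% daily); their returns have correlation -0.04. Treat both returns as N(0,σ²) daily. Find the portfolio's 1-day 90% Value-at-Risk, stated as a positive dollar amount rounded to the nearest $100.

$34,100

σ_p² = 0.55²·3.542² + 0.45²·4.21² + 2·-0.04·0.55·0.45·3.542·4.21 = 7.0890 (%²).
σ_p = √7.0890 = 2.663%.
At 90%, z = 1.282.
VaR = 1.282 × 2.663% = 3.414%; on $1,000,000 that is $34,140.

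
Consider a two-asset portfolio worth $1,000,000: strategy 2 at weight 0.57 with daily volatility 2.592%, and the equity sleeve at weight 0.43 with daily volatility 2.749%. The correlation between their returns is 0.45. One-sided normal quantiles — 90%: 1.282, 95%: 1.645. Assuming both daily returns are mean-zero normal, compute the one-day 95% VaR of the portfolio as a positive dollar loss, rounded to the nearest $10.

$37,340

σ_p² = 0.57²·2.592² + 0.43²·2.749² + 2·0.45·0.57·0.43·2.592·2.749 = 5.1519 (%²).
σ_p = √5.1519 = 2.270%.
VaR = 1.645 × 2.270% = 3.734%; on $1,000,000 that is $37,340.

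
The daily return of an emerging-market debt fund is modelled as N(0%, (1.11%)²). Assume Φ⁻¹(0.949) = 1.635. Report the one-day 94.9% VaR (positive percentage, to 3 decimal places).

VaR = z·σ = 1.635 × 1.11% = 1.815%.

1.815%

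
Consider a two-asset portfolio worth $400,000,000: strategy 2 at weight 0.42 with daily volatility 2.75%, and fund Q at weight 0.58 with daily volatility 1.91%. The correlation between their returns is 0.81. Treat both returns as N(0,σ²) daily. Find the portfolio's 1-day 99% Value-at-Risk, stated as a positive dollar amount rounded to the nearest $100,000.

σ_p² = 0.42²·2.75² + 0.58²·1.91² + 2·0.81·0.42·0.58·2.75·1.91 = 4.6341 (%²).
σ_p = √4.6341 = 2.153%.
At 99%, z = 2.326.
VaR = 2.326 × 2.153% = 5.008%; on $400,000,000 that is $20,032,000.

$20,000,000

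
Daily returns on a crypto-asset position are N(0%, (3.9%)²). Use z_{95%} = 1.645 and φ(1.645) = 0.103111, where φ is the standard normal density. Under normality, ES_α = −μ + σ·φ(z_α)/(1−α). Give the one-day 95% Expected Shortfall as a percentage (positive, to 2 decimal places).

Tail multiplier: φ(z)/(1−α) = 0.103111 / 0.05 = 2.062.
ES = 3.9% × 2.062 = 8.042%.

8.04%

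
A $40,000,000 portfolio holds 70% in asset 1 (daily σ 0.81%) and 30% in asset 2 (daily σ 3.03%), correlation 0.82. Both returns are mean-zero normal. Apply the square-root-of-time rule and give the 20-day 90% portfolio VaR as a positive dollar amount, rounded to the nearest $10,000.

$3,240,000

σ_p = √(0.7²·0.81² + 0.3²·3.03² + 2·0.82·0.7·0.3·0.81·3.03) = 1.412%.
σ_{20d} = 1.412% × √20 = 6.315%.
z(90%) = 1.282.
VaR = 1.282 × 6.315% = 8.096%; on $40,000,000 that is $3,238,400.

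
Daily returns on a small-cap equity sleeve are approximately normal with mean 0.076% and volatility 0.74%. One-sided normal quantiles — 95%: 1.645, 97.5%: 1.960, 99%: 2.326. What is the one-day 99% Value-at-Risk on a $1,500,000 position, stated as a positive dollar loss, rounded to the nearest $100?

$24,700

VaR = −μ + z·σ = −(0.076%) + 2.326 × 0.74% = 1.645%.
On $1,500,000: 0.01645 × $1,500,000 = $24,675.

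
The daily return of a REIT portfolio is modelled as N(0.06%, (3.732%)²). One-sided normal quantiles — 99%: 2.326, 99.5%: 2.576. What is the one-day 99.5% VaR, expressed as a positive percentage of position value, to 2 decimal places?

9.55%

VaR = −μ + z·σ = −(0.06%) + 2.576 × 3.732% = 9.554%.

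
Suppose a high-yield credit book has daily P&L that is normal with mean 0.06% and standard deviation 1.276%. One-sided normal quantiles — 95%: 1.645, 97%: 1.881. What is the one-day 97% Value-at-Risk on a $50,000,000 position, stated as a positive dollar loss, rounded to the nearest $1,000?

$1,170,000

VaR = −μ + z·σ = −(0.06%) + 1.881 × 1.276% = 2.340%.
On $50,000,000: 0.02340 × $50,000,000 = $1,170,000.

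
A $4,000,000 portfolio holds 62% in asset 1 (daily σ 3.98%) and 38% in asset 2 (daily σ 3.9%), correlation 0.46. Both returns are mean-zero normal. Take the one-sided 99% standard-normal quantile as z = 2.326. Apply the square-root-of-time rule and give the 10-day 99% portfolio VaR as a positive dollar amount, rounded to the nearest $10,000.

$1,000,000

σ_p = √(0.62²·3.98² + 0.38²·3.9² + 2·0.46·0.62·0.38·3.98·3.9) = 3.413%.
σ_{10d} = 3.413% × √10 = 10.793%.
VaR = 2.326 × 10.793% = 25.105%; on $4,000,000 that is $1,004,200.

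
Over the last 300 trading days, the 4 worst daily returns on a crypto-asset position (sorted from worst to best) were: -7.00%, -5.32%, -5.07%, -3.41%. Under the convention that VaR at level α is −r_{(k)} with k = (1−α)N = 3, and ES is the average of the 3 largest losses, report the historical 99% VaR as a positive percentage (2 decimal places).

k = 3; the 3rd lowest return is -5.07%, so VaR = 5.07%.

5.07%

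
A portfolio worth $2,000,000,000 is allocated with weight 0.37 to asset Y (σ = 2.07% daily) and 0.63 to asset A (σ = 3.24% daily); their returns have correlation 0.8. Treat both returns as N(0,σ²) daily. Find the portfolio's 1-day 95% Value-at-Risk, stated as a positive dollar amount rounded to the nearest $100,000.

$88,600,000

σ_p² = 0.37²·2.07² + 0.63²·3.24² + 2·0.8·0.37·0.63·2.07·3.24 = 7.2545 (%²).
σ_p = √7.2545 = 2.693%.
At 95%, z = 1.645.
VaR = 1.645 × 2.693% = 4.430%; on $2,000,000,000 that is $88,600,000.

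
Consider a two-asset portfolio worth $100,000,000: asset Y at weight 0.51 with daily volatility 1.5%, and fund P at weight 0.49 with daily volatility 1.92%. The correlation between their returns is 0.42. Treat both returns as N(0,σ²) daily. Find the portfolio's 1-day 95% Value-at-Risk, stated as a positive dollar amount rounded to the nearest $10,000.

$2,370,000

σ_p² = 0.51²·1.5² + 0.49²·1.92² + 2·0.42·0.51·0.49·1.5·1.92 = 2.0749 (%²).
σ_p = √2.0749 = 1.440%.
At 95%, z = 1.645.
VaR = 1.645 × 1.440% = 2.369%; on $100,000,000 that is $2,369,000.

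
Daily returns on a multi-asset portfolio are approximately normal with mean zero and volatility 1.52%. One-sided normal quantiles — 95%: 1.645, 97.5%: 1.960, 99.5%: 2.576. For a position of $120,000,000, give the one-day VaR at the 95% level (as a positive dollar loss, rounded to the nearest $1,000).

VaR = z·σ = 1.645 × 1.52% = 2.500%.
On $120,000,000: 0.02500 × $120,000,000 = $3,000,000.

$3,000,000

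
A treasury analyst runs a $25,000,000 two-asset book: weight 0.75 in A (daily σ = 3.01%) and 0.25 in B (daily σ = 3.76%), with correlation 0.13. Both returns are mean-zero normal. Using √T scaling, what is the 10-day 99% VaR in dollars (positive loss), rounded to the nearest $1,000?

σ_p = √(0.75²·3.01² + 0.25²·3.76² + 2·0.13·0.75·0.25·3.01·3.76) = 2.556%.
σ_{10d} = 2.556% × √10 = 8.083%.
z(99%) = 2.326.
VaR = 2.326 × 8.083% = 18.801%; on $25,000,000 that is $4,700,250.

$4,700,000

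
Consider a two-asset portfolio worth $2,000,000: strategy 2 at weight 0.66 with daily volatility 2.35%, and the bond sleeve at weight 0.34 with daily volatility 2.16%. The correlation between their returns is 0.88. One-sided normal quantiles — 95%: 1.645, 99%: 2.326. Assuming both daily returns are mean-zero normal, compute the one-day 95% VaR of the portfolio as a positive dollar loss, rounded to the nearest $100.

σ_p² = 0.66²·2.35² + 0.34²·2.16² + 2·0.88·0.66·0.34·2.35·2.16 = 4.9497 (%²).
σ_p = √4.9497 = 2.225%.
VaR = 1.645 × 2.225% = 3.660%; on $2,000,000 that is $73,200.

$73,200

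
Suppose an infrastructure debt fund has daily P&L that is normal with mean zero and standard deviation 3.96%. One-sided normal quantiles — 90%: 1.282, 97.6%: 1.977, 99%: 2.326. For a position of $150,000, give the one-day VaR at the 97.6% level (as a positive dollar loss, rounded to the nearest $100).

VaR = z·σ = 1.977 × 3.96% = 7.829%.
On $150,000: 0.07829 × $150,000 = $11,744.

$11,700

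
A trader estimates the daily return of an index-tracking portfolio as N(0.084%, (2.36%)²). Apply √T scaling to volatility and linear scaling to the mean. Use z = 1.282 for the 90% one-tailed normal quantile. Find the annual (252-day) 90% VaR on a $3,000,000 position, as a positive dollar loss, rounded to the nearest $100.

σ_{252d} = 2.36% × √252 = 37.464%; μ_{252d} = 252 × 0.084% = 21.168%.
VaR = −(21.168%) + 1.282 × 37.464% = 26.861%.
On $3,000,000: 0.26861 × $3,000,000 = $805,830.

$805,800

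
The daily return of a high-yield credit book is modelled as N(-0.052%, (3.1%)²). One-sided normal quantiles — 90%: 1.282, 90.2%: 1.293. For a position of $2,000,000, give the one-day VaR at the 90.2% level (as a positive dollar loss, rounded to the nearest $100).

$81,200

VaR = −μ + z·σ = −(-0.052%) + 1.293 × 3.1% = 4.060%.
On $2,000,000: 0.04060 × $2,000,000 = $81,200.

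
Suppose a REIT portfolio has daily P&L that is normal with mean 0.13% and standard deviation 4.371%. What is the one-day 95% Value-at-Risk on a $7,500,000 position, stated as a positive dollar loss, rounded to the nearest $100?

$529,500

At 95% one-sided, z = 1.645.
VaR = −μ + z·σ = −(0.13%) + 1.645 × 4.371% = 7.060%.
On $7,500,000: 0.07060 × $7,500,000 = $529,500.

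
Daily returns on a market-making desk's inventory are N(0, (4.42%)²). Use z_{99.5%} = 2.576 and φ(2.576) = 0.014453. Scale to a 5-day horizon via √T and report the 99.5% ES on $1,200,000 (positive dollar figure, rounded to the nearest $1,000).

σ_{5d} = 4.42% × √5 = 9.883%.
ES multiplier = φ(z)/(1−α) = 0.014453/0.005 = 2.891.
ES = 9.883% × 2.891 = 28.572%; on $1,200,000: $342,864.

$343,000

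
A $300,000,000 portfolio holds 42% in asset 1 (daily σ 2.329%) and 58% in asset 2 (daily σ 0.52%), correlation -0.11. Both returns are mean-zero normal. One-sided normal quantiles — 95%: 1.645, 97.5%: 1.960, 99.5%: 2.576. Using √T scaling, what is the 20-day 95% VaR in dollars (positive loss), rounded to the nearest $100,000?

σ_p = √(0.42²·2.329² + 0.58²·0.52² + 2·-0.11·0.42·0.58·2.329·0.52) = 0.991%.
σ_{20d} = 0.991% × √20 = 4.432%.
VaR = 1.645 × 4.432% = 7.291%; on $300,000,000 that is $21,873,000.

$21,900,000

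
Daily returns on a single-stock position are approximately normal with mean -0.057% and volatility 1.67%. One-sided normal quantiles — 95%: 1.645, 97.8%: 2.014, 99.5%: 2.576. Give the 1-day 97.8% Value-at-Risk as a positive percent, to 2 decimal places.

3.42%

VaR = −μ + z·σ = −(-0.057%) + 2.014 × 1.67% = 3.420%.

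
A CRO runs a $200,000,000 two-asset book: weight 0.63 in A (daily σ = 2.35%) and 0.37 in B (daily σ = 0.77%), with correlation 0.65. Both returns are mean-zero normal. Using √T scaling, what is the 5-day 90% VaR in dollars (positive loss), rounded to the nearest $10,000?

σ_p = √(0.63²·2.35² + 0.37²·0.77² + 2·0.65·0.63·0.37·2.35·0.77) = 1.680%.
σ_{5d} = 1.680% × √5 = 3.757%.
z(90%) = 1.282.
VaR = 1.282 × 3.757% = 4.816%; on $200,000,000 that is $9,632,000.

$9,630,000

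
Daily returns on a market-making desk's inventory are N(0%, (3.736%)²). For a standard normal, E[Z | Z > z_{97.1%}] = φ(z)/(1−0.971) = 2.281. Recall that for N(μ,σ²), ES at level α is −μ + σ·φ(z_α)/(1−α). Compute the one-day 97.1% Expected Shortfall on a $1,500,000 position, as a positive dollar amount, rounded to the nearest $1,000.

ES = 3.736% × 2.281 = 8.522%.
On $1,500,000: 0.08522 × $1,500,000 = $127,830.

$128,000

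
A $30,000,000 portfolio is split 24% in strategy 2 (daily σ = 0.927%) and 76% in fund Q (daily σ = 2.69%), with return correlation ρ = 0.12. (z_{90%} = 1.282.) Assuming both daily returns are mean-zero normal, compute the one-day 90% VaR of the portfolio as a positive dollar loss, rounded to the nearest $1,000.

$801,000

σ_p² = 0.24²·0.927² + 0.76²·2.69² + 2·0.12·0.24·0.76·0.927·2.69 = 4.3382 (%²).
σ_p = √4.3382 = 2.083%.
VaR = 1.282 × 2.083% = 2.670%; on $30,000,000 that is $801,000.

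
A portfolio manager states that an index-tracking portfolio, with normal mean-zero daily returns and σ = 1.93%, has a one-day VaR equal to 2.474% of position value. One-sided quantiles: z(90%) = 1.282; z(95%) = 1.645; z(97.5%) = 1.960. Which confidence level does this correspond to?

90%

Implied z = VaR/σ = 2.474 / 1.93 = 1.282.
This matches z(90%) = 1.282.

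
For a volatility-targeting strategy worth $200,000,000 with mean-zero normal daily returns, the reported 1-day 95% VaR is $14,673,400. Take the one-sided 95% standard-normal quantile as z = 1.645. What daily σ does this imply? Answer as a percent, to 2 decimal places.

VaR as a fraction: $14,673,400 / $200,000,000 = 7.337%.
σ = VaR / z = 7.337% / 1.645 = 4.460%.

4.46%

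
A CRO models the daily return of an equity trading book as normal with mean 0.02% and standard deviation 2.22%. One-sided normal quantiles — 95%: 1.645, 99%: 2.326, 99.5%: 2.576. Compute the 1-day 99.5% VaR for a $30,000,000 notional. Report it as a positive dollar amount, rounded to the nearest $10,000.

VaR = −μ + z·σ = −(0.02%) + 2.576 × 2.22% = 5.699%.
On $30,000,000: 0.05699 × $30,000,000 = $1,709,700.

$1,710,000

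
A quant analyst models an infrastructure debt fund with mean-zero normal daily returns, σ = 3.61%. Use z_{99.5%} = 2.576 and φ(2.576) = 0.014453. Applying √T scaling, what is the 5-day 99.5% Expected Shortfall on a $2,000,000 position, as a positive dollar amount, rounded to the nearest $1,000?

σ_{5d} = 3.61% × √5 = 8.072%.
ES multiplier = φ(z)/(1−α) = 0.014453/0.005 = 2.891.
ES = 8.072% × 2.891 = 23.336%; on $2,000,000: $466,720.

$467,000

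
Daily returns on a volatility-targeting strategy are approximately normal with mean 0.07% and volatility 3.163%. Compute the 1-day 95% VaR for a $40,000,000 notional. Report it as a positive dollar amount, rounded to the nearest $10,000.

At 95% one-sided, z = 1.645.
VaR = −μ + z·σ = −(0.07%) + 1.645 × 3.163% = 5.133%.
On $40,000,000: 0.05133 × $40,000,000 = $2,053,200.

$2,050,000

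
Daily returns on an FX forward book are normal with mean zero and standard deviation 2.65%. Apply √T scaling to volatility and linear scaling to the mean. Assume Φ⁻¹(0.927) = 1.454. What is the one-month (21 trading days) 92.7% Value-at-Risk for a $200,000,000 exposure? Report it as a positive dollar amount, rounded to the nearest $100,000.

σ_{21d} = 2.65% × √21 = 12.144%.
VaR = 1.454 × 12.144% = 17.657%.
On $200,000,000: 0.17657 × $200,000,000 = $35,314,000.

$35,300,000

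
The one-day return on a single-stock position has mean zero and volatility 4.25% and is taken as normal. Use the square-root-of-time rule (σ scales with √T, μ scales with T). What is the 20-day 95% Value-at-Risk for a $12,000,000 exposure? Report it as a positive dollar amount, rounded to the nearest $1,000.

At 95%, z = 1.645.
σ_{20d} = 4.25% × √20 = 19.007%.
VaR = 1.645 × 19.007% = 31.267%.
On $12,000,000: 0.31267 × $12,000,000 = $3,752,040.

$3,752,000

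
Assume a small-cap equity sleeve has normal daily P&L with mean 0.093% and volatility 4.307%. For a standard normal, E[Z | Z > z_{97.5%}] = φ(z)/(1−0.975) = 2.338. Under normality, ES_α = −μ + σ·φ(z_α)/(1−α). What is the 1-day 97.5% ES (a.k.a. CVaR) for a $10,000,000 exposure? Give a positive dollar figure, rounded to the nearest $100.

$997,700

ES = −(0.093%) + 4.307% × 2.338 = 9.977%.
On $10,000,000: 0.09977 × $10,000,000 = $997,700.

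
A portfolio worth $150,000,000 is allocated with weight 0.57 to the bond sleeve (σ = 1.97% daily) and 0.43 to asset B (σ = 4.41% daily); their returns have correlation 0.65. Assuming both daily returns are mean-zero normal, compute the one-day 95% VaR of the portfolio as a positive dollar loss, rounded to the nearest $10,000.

$6,810,000

σ_p² = 0.57²·1.97² + 0.43²·4.41² + 2·0.65·0.57·0.43·1.97·4.41 = 7.6250 (%²).
σ_p = √7.6250 = 2.761%.
At 95%, z = 1.645.
VaR = 1.645 × 2.761% = 4.542%; on $150,000,000 that is $6,813,000.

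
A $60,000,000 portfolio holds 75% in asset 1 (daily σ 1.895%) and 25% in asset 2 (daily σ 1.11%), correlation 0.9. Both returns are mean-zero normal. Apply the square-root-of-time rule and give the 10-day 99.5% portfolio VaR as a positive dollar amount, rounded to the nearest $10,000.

$8,190,000

σ_p = √(0.75²·1.895² + 0.25²·1.11² + 2·0.9·0.75·0.25·1.895·1.11) = 1.675%.
σ_{10d} = 1.675% × √10 = 5.297%.
z(99.5%) = 2.576.
VaR = 2.576 × 5.297% = 13.645%; on $60,000,000 that is $8,187,000.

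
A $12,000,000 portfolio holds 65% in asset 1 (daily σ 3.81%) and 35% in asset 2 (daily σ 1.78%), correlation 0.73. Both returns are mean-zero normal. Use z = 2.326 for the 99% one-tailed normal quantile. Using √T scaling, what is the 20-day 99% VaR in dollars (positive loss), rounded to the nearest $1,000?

σ_p = √(0.65²·3.81² + 0.35²·1.78² + 2·0.73·0.65·0.35·3.81·1.78) = 2.962%.
σ_{20d} = 2.962% × √20 = 13.246%.
VaR = 2.326 × 13.246% = 30.810%; on $12,000,000 that is $3,697,200.

$3,697,000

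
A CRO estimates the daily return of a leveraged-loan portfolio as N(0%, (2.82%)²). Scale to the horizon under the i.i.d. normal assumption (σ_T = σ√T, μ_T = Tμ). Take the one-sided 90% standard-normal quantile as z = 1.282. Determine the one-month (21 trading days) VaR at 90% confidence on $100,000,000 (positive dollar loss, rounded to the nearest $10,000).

$16,570,000

σ_{21d} = 2.82% × √21 = 12.923%.
VaR = 1.282 × 12.923% = 16.567%.
On $100,000,000: 0.16567 × $100,000,000 = $16,567,000.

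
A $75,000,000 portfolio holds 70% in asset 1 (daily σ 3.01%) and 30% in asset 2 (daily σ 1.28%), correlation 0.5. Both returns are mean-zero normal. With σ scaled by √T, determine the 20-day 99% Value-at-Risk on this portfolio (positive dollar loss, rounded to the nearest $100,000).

σ_p = √(0.7²·3.01² + 0.3²·1.28² + 2·0.5·0.7·0.3·3.01·1.28) = 2.323%.
σ_{20d} = 2.323% × √20 = 10.389%.
z(99%) = 2.326.
VaR = 2.326 × 10.389% = 24.165%; on $75,000,000 that is $18,123,750.

$18,100,000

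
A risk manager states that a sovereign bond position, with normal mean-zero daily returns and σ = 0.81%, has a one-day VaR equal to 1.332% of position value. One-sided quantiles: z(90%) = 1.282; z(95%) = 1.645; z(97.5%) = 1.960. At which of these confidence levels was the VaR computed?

Implied z = VaR/σ = 1.332 / 0.81 = 1.644.
This matches z(95%) = 1.645.

95%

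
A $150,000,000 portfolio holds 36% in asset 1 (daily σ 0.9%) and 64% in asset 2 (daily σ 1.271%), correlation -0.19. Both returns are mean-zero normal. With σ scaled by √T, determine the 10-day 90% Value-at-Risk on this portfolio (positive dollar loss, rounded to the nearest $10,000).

σ_p = √(0.36²·0.9² + 0.64²·1.271² + 2·-0.19·0.36·0.64·0.9·1.271) = 0.816%.
σ_{10d} = 0.816% × √10 = 2.580%.
z(90%) = 1.282.
VaR = 1.282 × 2.580% = 3.308%; on $150,000,000 that is $4,962,000.

$4,960,000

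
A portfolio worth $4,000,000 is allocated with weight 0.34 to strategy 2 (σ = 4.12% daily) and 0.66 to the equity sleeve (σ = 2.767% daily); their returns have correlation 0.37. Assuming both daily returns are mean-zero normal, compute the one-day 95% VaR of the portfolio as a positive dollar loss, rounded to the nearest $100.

$176,400

σ_p² = 0.34²·4.12² + 0.66²·2.767² + 2·0.37·0.34·0.66·4.12·2.767 = 7.1904 (%²).
σ_p = √7.1904 = 2.681%.
At 95%, z = 1.645.
VaR = 1.645 × 2.681% = 4.410%; on $4,000,000 that is $176,400.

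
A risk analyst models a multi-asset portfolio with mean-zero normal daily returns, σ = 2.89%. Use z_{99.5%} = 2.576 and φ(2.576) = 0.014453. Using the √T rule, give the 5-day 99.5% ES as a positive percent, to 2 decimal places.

σ_{5d} = 2.89% × √5 = 6.462%.
ES multiplier = φ(z)/(1−α) = 0.014453/0.005 = 2.891.
ES = 6.462% × 2.891 = 18.682%.

18.68%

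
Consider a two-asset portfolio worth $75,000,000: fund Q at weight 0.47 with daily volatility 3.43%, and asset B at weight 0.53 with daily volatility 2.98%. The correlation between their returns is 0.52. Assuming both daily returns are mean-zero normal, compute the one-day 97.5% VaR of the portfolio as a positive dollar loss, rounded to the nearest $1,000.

σ_p² = 0.47²·3.43² + 0.53²·2.98² + 2·0.52·0.47·0.53·3.43·2.98 = 7.7414 (%²).
σ_p = √7.7414 = 2.782%.
At 97.5%, z = 1.960.
VaR = 1.960 × 2.782% = 5.453%; on $75,000,000 that is $4,089,750.

$4,090,000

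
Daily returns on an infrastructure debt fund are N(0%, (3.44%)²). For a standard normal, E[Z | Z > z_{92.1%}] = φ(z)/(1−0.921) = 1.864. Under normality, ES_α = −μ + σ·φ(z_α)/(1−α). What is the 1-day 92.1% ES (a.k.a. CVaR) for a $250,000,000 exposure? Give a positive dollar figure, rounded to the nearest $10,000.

ES = 3.44% × 1.864 = 6.412%.
On $250,000,000: 0.06412 × $250,000,000 = $16,030,000.

$16,030,000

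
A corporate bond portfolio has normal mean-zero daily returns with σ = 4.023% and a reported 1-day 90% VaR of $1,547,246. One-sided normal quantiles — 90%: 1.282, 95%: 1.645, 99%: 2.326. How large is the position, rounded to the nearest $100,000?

$30,000,000

VaR as a fraction of value: z·σ = 1.282 × 4.023% = 5.15749%.
Position = $1,547,246 / 0.0515749 = $30,000,004.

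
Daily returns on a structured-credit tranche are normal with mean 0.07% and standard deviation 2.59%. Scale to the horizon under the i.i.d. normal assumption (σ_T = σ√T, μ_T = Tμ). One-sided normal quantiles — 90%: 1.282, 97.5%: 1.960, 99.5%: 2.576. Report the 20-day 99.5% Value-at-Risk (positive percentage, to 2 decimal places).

28.44%

σ_{20d} = 2.59% × √20 = 11.583%; μ_{20d} = 20 × 0.07% = 1.400%.
VaR = −(1.400%) + 2.576 × 11.583% = 28.438%.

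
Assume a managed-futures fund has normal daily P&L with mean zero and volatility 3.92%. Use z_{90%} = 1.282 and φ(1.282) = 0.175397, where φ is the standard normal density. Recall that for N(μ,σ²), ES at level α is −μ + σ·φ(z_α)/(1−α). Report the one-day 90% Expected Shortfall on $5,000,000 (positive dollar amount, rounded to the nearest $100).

Tail multiplier: φ(z)/(1−α) = 0.175397 / 0.1 = 1.754.
ES = 3.92% × 1.754 = 6.876%.
On $5,000,000: 0.06876 × $5,000,000 = $343,800.

$343,800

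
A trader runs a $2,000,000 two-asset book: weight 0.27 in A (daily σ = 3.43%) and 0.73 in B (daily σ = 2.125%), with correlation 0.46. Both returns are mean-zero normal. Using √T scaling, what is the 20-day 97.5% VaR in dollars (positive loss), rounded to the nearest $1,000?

$375,000

σ_p = √(0.27²·3.43² + 0.73²·2.125² + 2·0.46·0.27·0.73·3.43·2.125) = 2.141%.
σ_{20d} = 2.141% × √20 = 9.575%.
z(97.5%) = 1.960.
VaR = 1.960 × 9.575% = 18.767%; on $2,000,000 that is $375,340.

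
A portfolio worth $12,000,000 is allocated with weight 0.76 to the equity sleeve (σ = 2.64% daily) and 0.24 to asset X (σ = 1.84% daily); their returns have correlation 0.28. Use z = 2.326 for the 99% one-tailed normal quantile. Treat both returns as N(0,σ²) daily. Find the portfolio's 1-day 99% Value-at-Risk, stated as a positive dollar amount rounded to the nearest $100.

$606,200

σ_p² = 0.76²·2.64² + 0.24²·1.84² + 2·0.28·0.76·0.24·2.64·1.84 = 4.7168 (%²).
σ_p = √4.7168 = 2.172%.
VaR = 2.326 × 2.172% = 5.052%; on $12,000,000 that is $606,240.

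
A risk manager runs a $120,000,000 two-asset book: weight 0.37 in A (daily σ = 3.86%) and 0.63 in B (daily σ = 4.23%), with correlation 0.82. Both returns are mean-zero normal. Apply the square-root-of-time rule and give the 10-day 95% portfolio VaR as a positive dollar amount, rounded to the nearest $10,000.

σ_p = √(0.37²·3.86² + 0.63²·4.23² + 2·0.82·0.37·0.63·3.86·4.23) = 3.922%.
σ_{10d} = 3.922% × √10 = 12.402%.
z(95%) = 1.645.
VaR = 1.645 × 12.402% = 20.401%; on $120,000,000 that is $24,481,200.

$24,480,000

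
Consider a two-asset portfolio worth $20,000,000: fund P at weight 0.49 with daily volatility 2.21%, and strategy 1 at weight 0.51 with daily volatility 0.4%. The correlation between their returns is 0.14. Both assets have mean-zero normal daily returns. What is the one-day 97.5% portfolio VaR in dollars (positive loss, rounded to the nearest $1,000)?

σ_p² = 0.49²·2.21² + 0.51²·0.4² + 2·0.14·0.49·0.51·2.21·0.4 = 1.2761 (%²).
σ_p = √1.2761 = 1.130%.
At 97.5%, z = 1.960.
VaR = 1.960 × 1.130% = 2.215%; on $20,000,000 that is $443,000.

$443,000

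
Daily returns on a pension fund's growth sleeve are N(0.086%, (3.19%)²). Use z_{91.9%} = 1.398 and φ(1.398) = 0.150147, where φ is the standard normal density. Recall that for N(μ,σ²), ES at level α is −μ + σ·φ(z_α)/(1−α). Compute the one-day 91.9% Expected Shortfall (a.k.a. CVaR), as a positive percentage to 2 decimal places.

5.83%

Tail multiplier: φ(z)/(1−α) = 0.150147 / 0.081 = 1.854.
ES = −(0.086%) + 3.19% × 1.854 = 5.828%.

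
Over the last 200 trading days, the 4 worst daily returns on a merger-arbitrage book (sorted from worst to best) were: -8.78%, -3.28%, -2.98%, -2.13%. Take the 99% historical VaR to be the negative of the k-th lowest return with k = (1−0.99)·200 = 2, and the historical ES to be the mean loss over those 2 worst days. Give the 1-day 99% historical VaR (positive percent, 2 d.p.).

3.28%

k = 2; the 2nd lowest return is -3.28%, so VaR = 3.28%.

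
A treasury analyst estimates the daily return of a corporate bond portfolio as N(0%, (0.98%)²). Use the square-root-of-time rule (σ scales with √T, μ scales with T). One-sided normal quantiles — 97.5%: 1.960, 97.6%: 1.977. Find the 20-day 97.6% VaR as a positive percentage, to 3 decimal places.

σ_{20d} = 0.98% × √20 = 4.383%.
VaR = 1.977 × 4.383% = 8.665%.

8.665%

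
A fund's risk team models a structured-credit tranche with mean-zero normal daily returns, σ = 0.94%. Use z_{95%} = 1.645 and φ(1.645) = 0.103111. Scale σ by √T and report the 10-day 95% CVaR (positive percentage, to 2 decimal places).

6.13%

σ_{10d} = 0.94% × √10 = 2.973%.
ES multiplier = φ(z)/(1−α) = 0.103111/0.05 = 2.062.
ES = 2.973% × 2.062 = 6.130%.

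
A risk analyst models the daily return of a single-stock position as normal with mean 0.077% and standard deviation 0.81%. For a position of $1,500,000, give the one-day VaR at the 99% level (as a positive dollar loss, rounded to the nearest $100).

$27,100

At 99% one-sided, z = 2.326.
VaR = −μ + z·σ = −(0.077%) + 2.326 × 0.81% = 1.807%.
On $1,500,000: 0.01807 × $1,500,000 = $27,105.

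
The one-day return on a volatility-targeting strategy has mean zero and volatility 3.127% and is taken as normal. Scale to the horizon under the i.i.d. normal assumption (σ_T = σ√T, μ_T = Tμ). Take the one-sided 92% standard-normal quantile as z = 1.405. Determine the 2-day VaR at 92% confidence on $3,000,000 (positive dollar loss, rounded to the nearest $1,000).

$186,000

σ_{2d} = 3.127% × √2 = 4.422%.
VaR = 1.405 × 4.422% = 6.213%.
On $3,000,000: 0.06213 × $3,000,000 = $186,390.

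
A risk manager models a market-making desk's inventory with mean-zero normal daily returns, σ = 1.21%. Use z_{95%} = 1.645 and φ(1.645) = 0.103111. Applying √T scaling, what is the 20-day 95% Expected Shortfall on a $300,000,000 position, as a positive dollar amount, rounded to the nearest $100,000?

σ_{20d} = 1.21% × √20 = 5.411%.
ES multiplier = φ(z)/(1−α) = 0.103111/0.05 = 2.062.
ES = 5.411% × 2.062 = 11.157%; on $300,000,000: $33,471,000.

$33,500,000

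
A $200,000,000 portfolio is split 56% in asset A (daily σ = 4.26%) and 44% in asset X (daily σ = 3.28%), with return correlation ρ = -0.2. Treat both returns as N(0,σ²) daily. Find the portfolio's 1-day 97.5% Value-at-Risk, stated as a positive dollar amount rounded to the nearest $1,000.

σ_p² = 0.56²·4.26² + 0.44²·3.28² + 2·-0.2·0.56·0.44·4.26·3.28 = 6.3968 (%²).
σ_p = √6.3968 = 2.529%.
At 97.5%, z = 1.960.
VaR = 1.960 × 2.529% = 4.957%; on $200,000,000 that is $9,914,000.

$9,914,000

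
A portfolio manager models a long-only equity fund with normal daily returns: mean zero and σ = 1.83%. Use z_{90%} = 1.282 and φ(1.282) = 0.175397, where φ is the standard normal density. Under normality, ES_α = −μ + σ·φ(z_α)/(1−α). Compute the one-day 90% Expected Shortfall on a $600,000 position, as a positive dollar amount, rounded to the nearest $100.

$19,300

Tail multiplier: φ(z)/(1−α) = 0.175397 / 0.1 = 1.754.
ES = 1.83% × 1.754 = 3.210%.
On $600,000: 0.03210 × $600,000 = $19,260.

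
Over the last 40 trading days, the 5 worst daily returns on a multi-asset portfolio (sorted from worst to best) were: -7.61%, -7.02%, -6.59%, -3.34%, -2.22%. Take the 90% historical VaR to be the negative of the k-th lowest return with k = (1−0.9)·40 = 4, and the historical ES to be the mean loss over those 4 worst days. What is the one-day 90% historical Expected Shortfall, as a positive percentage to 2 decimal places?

The 4 worst returns sum to -24.56%.
ES = −(-24.56%) / 4 = 6.14%.

6.14%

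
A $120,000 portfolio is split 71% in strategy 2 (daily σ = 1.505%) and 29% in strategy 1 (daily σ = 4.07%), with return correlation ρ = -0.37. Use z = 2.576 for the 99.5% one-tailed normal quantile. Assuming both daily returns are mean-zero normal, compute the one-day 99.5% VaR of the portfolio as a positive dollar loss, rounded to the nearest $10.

$3,910

σ_p² = 0.71²·1.505² + 0.29²·4.07² + 2·-0.37·0.71·0.29·1.505·4.07 = 1.6016 (%²).
σ_p = √1.6016 = 1.266%.
VaR = 2.576 × 1.266% = 3.261%; on $120,000 that is $3,913.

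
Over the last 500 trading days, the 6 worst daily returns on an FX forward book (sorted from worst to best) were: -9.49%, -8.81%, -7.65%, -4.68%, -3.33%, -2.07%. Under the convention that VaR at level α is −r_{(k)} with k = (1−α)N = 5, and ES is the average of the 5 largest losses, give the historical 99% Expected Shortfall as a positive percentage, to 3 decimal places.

The 5 worst returns sum to -33.96%.
ES = −(-33.96%) / 5 = 6.792%.

6.792%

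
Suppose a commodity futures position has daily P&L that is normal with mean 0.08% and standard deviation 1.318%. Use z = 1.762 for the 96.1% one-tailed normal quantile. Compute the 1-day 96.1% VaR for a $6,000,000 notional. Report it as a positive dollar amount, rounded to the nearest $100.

$134,500

VaR = −μ + z·σ = −(0.08%) + 1.762 × 1.318% = 2.242%.
On $6,000,000: 0.02242 × $6,000,000 = $134,520.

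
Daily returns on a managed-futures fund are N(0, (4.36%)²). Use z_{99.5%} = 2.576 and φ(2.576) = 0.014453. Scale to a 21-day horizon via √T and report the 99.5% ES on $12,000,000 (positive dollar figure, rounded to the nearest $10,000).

σ_{21d} = 4.36% × √21 = 19.980%.
ES multiplier = φ(z)/(1−α) = 0.014453/0.005 = 2.891.
ES = 19.980% × 2.891 = 57.762%; on $12,000,000: $6,931,440.

$6,930,000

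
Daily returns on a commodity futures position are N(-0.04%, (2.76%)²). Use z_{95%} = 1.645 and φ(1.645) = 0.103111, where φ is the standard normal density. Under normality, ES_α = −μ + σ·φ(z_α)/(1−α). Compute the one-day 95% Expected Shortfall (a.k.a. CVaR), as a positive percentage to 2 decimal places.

5.73%

Tail multiplier: φ(z)/(1−α) = 0.103111 / 0.05 = 2.062.
ES = −(-0.04%) + 2.76% × 2.062 = 5.731%.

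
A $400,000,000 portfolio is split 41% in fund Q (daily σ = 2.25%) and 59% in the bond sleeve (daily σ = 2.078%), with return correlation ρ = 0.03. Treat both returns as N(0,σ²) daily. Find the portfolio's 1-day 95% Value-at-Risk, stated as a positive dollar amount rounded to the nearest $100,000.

$10,200,000

σ_p² = 0.41²·2.25² + 0.59²·2.078² + 2·0.03·0.41·0.59·2.25·2.078 = 2.4220 (%²).
σ_p = √2.4220 = 1.556%.
At 95%, z = 1.645.
VaR = 1.645 × 1.556% = 2.560%; on $400,000,000 that is $10,240,000.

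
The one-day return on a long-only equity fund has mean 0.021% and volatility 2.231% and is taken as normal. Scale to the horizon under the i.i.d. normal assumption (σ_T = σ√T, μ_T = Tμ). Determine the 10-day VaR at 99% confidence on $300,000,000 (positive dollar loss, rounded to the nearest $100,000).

$48,600,000

At 99%, z = 2.326.
σ_{10d} = 2.231% × √10 = 7.055%; μ_{10d} = 10 × 0.021% = 0.210%.
VaR = −(0.210%) + 2.326 × 7.055% = 16.200%.
On $300,000,000: 0.16200 × $300,000,000 = $48,600,000.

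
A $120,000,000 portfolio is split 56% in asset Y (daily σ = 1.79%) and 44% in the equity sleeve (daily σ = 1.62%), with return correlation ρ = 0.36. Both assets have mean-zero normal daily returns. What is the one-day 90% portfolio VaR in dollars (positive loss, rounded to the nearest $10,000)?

$2,190,000

σ_p² = 0.56²·1.79² + 0.44²·1.62² + 2·0.36·0.56·0.44·1.79·1.62 = 2.0273 (%²).
σ_p = √2.0273 = 1.424%.
At 90%, z = 1.282.
VaR = 1.282 × 1.424% = 1.826%; on $120,000,000 that is $2,191,200.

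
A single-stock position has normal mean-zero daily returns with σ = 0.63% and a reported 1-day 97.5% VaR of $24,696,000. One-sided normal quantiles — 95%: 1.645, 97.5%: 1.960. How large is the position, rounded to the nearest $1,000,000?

VaR as a fraction of value: z·σ = 1.960 × 0.63% = 1.2348%.
Position = $24,696,000 / 0.012348 = $2,000,000,000.

$2,000,000,000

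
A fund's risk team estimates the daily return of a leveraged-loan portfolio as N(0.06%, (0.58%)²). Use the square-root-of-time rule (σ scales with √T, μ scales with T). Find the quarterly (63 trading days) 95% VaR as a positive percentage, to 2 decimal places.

3.79%

At 95%, z = 1.645.
σ_{63d} = 0.58% × √63 = 4.604%; μ_{63d} = 63 × 0.06% = 3.780%.
VaR = −(3.780%) + 1.645 × 4.604% = 3.794%.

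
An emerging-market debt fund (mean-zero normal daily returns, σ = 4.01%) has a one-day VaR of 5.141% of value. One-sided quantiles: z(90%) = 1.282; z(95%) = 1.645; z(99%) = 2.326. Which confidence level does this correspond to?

Implied z = VaR/σ = 5.141 / 4.01 = 1.282.
This matches z(90%) = 1.282.

90%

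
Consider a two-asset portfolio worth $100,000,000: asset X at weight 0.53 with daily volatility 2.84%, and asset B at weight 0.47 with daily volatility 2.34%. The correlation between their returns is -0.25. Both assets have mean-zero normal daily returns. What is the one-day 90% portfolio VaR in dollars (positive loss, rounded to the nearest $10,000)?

$2,090,000

σ_p² = 0.53²·2.84² + 0.47²·2.34² + 2·-0.25·0.53·0.47·2.84·2.34 = 2.6475 (%²).
σ_p = √2.6475 = 1.627%.
At 90%, z = 1.282.
VaR = 1.282 × 1.627% = 2.086%; on $100,000,000 that is $2,086,000.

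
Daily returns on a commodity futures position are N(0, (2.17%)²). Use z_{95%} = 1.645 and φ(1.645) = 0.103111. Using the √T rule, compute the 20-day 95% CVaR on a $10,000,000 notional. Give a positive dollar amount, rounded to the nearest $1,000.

$2,001,000

σ_{20d} = 2.17% × √20 = 9.705%.
ES multiplier = φ(z)/(1−α) = 0.103111/0.05 = 2.062.
ES = 9.705% × 2.062 = 20.012%; on $10,000,000: $2,001,200.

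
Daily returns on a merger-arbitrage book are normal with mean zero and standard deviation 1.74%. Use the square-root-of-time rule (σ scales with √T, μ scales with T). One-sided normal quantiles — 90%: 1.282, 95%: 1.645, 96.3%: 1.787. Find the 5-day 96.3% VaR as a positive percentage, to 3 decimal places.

σ_{5d} = 1.74% × √5 = 3.891%.
VaR = 1.787 × 3.891% = 6.953%.

6.953%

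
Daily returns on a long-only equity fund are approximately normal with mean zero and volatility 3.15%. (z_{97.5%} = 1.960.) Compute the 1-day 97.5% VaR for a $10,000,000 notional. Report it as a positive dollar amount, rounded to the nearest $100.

VaR = z·σ = 1.960 × 3.15% = 6.174%.
On $10,000,000: 0.06174 × $10,000,000 = $617,400.

$617,400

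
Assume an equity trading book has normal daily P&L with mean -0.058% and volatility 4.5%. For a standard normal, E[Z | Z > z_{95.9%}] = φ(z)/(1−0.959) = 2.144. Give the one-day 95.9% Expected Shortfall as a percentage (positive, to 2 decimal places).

9.71%

ES = −(-0.058%) + 4.5% × 2.144 = 9.706%.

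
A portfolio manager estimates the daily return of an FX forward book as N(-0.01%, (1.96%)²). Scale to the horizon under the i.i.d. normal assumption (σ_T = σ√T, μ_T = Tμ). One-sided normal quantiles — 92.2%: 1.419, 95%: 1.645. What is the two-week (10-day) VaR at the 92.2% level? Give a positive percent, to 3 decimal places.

σ_{10d} = 1.96% × √10 = 6.198%; μ_{10d} = 10 × -0.01% = -0.100%.
VaR = −(-0.100%) + 1.419 × 6.198% = 8.895%.

8.895%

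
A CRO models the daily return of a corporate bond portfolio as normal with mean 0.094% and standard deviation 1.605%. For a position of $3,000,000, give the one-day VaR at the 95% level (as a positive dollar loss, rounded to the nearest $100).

At 95% one-sided, z = 1.645.
VaR = −μ + z·σ = −(0.094%) + 1.645 × 1.605% = 2.546%.
On $3,000,000: 0.02546 × $3,000,000 = $76,380.

$76,400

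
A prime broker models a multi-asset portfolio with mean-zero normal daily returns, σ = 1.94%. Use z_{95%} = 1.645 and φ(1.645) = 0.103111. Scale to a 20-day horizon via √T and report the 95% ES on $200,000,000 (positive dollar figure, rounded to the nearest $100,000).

$35,800,000

σ_{20d} = 1.94% × √20 = 8.676%.
ES multiplier = φ(z)/(1−α) = 0.103111/0.05 = 2.062.
ES = 8.676% × 2.062 = 17.890%; on $200,000,000: $35,780,000.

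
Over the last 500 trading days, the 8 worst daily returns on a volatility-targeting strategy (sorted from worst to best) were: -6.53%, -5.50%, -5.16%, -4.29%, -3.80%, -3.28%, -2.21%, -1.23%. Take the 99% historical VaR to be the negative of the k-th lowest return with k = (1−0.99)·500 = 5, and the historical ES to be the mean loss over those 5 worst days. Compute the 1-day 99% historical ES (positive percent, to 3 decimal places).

5.056%

The 5 worst returns sum to -25.28%.
ES = −(-25.28%) / 5 = 5.056%.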